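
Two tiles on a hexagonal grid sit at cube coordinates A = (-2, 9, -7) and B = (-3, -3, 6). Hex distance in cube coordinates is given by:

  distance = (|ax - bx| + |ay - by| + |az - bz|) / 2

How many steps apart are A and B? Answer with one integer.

|ax - bx| = |-2 - (-3)| = 1
|ay - by| = |9 - (-3)| = 12
|az - bz| = |-7 - 6| = 13
distance = (1 + 12 + 13) / 2 = 26 / 2 = 13

Answer: 13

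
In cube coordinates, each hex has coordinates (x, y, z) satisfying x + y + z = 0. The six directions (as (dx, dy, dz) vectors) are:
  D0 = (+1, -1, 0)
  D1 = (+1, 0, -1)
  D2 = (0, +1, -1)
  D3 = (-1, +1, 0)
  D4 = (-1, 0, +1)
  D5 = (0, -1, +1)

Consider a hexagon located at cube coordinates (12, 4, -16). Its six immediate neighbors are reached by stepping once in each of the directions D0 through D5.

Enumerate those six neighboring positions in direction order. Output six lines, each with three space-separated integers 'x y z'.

Answer: 13 3 -16
13 4 -17
12 5 -17
11 5 -16
11 4 -15
12 3 -15

Derivation:
Center: (12, 4, -16). Add each direction:
  D0: (12, 4, -16) + (1, -1, 0) = (13, 3, -16)
  D1: (12, 4, -16) + (1, 0, -1) = (13, 4, -17)
  D2: (12, 4, -16) + (0, 1, -1) = (12, 5, -17)
  D3: (12, 4, -16) + (-1, 1, 0) = (11, 5, -16)
  D4: (12, 4, -16) + (-1, 0, 1) = (11, 4, -15)
  D5: (12, 4, -16) + (0, -1, 1) = (12, 3, -15)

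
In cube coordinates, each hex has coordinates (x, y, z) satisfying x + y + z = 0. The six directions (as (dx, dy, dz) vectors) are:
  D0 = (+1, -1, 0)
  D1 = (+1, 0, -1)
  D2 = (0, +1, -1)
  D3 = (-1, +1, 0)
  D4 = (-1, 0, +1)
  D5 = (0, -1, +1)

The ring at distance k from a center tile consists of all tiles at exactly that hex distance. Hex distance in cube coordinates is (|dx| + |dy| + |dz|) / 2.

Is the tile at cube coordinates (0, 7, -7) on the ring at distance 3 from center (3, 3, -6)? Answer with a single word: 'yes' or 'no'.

Answer: no

Derivation:
|px - cx| = |0 - 3| = 3
|py - cy| = |7 - 3| = 4
|pz - cz| = |-7 - (-6)| = 1
distance = (3+4+1)/2 = 8/2 = 4
radius = 3; distance != radius -> no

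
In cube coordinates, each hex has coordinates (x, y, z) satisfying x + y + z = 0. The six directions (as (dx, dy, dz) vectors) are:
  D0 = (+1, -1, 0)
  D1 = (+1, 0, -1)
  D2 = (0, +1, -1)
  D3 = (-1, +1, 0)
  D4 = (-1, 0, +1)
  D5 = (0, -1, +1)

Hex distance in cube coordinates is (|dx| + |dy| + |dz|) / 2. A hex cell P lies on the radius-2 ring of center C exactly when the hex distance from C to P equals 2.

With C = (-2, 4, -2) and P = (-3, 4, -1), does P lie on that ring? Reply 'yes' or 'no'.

Answer: no

Derivation:
|px - cx| = |-3 - (-2)| = 1
|py - cy| = |4 - 4| = 0
|pz - cz| = |-1 - (-2)| = 1
distance = (1+0+1)/2 = 2/2 = 1
radius = 2; distance != radius -> no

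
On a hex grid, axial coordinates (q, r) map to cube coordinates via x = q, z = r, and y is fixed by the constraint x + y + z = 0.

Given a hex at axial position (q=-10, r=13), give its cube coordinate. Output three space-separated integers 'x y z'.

x = q = -10
z = r = 13
y = -x - z = -(-10) - (13) = -3

Answer: -10 -3 13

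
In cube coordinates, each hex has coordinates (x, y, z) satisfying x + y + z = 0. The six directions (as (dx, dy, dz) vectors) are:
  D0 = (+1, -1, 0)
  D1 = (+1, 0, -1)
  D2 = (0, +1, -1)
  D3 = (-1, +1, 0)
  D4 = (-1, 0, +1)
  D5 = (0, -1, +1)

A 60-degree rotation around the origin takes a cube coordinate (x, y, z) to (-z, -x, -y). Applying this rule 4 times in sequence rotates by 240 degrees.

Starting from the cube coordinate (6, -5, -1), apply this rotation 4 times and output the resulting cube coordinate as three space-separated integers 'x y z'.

Answer: -1 6 -5

Derivation:
Start: (6, -5, -1)
Step 1: (6, -5, -1) -> (-(-1), -(6), -(-5)) = (1, -6, 5)
Step 2: (1, -6, 5) -> (-(5), -(1), -(-6)) = (-5, -1, 6)
Step 3: (-5, -1, 6) -> (-(6), -(-5), -(-1)) = (-6, 5, 1)
Step 4: (-6, 5, 1) -> (-(1), -(-6), -(5)) = (-1, 6, -5)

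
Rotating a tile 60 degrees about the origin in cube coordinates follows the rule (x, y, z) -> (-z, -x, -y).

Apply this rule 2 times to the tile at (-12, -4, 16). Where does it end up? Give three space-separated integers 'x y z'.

Answer: -4 16 -12

Derivation:
Start: (-12, -4, 16)
Step 1: (-12, -4, 16) -> (-(16), -(-12), -(-4)) = (-16, 12, 4)
Step 2: (-16, 12, 4) -> (-(4), -(-16), -(12)) = (-4, 16, -12)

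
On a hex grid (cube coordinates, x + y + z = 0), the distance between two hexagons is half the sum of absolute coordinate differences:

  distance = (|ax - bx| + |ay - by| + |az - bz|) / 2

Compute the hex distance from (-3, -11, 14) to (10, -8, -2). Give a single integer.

|ax - bx| = |-3 - 10| = 13
|ay - by| = |-11 - (-8)| = 3
|az - bz| = |14 - (-2)| = 16
distance = (13 + 3 + 16) / 2 = 32 / 2 = 16

Answer: 16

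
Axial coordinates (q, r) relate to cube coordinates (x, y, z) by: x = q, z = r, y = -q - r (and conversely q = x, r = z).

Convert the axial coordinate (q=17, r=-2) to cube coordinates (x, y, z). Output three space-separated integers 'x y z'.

x = q = 17
z = r = -2
y = -x - z = -(17) - (-2) = -15

Answer: 17 -15 -2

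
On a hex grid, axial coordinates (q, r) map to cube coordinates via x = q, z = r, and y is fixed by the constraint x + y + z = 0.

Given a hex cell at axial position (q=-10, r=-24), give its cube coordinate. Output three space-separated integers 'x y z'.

Answer: -10 34 -24

Derivation:
x = q = -10
z = r = -24
y = -x - z = -(-10) - (-24) = 34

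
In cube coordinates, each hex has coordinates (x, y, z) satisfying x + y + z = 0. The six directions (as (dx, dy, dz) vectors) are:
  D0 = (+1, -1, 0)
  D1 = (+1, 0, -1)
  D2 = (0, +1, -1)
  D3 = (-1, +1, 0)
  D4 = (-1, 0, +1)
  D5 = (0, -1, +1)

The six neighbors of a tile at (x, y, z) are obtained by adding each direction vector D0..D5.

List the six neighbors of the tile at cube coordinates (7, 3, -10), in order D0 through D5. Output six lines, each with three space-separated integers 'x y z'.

Center: (7, 3, -10). Add each direction:
  D0: (7, 3, -10) + (1, -1, 0) = (8, 2, -10)
  D1: (7, 3, -10) + (1, 0, -1) = (8, 3, -11)
  D2: (7, 3, -10) + (0, 1, -1) = (7, 4, -11)
  D3: (7, 3, -10) + (-1, 1, 0) = (6, 4, -10)
  D4: (7, 3, -10) + (-1, 0, 1) = (6, 3, -9)
  D5: (7, 3, -10) + (0, -1, 1) = (7, 2, -9)

Answer: 8 2 -10
8 3 -11
7 4 -11
6 4 -10
6 3 -9
7 2 -9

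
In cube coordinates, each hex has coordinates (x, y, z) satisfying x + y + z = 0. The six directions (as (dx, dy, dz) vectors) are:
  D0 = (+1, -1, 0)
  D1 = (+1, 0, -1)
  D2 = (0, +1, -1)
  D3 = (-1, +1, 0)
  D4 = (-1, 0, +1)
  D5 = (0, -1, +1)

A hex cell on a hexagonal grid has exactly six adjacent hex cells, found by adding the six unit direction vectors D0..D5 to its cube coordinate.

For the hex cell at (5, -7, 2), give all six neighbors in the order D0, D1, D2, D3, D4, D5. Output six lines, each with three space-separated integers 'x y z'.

Answer: 6 -8 2
6 -7 1
5 -6 1
4 -6 2
4 -7 3
5 -8 3

Derivation:
Center: (5, -7, 2). Add each direction:
  D0: (5, -7, 2) + (1, -1, 0) = (6, -8, 2)
  D1: (5, -7, 2) + (1, 0, -1) = (6, -7, 1)
  D2: (5, -7, 2) + (0, 1, -1) = (5, -6, 1)
  D3: (5, -7, 2) + (-1, 1, 0) = (4, -6, 2)
  D4: (5, -7, 2) + (-1, 0, 1) = (4, -7, 3)
  D5: (5, -7, 2) + (0, -1, 1) = (5, -8, 3)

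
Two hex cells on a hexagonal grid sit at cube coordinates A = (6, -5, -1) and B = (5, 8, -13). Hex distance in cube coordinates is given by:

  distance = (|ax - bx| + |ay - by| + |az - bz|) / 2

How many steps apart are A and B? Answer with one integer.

|ax - bx| = |6 - 5| = 1
|ay - by| = |-5 - 8| = 13
|az - bz| = |-1 - (-13)| = 12
distance = (1 + 13 + 12) / 2 = 26 / 2 = 13

Answer: 13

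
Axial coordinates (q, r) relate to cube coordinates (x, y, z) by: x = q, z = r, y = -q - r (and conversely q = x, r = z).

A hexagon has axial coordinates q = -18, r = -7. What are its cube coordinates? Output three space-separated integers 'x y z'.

x = q = -18
z = r = -7
y = -x - z = -(-18) - (-7) = 25

Answer: -18 25 -7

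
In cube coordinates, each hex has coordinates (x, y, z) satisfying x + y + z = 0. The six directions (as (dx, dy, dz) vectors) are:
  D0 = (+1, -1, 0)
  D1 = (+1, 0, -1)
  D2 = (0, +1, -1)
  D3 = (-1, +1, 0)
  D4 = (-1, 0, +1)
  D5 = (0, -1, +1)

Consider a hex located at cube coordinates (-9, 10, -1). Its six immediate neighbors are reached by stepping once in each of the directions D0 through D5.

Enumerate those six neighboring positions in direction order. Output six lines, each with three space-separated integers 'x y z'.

Center: (-9, 10, -1). Add each direction:
  D0: (-9, 10, -1) + (1, -1, 0) = (-8, 9, -1)
  D1: (-9, 10, -1) + (1, 0, -1) = (-8, 10, -2)
  D2: (-9, 10, -1) + (0, 1, -1) = (-9, 11, -2)
  D3: (-9, 10, -1) + (-1, 1, 0) = (-10, 11, -1)
  D4: (-9, 10, -1) + (-1, 0, 1) = (-10, 10, 0)
  D5: (-9, 10, -1) + (0, -1, 1) = (-9, 9, 0)

Answer: -8 9 -1
-8 10 -2
-9 11 -2
-10 11 -1
-10 10 0
-9 9 0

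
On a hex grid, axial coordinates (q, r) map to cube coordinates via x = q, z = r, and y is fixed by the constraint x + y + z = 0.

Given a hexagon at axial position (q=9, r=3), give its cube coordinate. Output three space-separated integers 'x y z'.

Answer: 9 -12 3

Derivation:
x = q = 9
z = r = 3
y = -x - z = -(9) - (3) = -12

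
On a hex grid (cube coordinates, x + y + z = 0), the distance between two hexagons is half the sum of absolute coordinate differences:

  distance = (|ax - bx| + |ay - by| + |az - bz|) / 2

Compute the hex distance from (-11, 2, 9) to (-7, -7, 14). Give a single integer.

|ax - bx| = |-11 - (-7)| = 4
|ay - by| = |2 - (-7)| = 9
|az - bz| = |9 - 14| = 5
distance = (4 + 9 + 5) / 2 = 18 / 2 = 9

Answer: 9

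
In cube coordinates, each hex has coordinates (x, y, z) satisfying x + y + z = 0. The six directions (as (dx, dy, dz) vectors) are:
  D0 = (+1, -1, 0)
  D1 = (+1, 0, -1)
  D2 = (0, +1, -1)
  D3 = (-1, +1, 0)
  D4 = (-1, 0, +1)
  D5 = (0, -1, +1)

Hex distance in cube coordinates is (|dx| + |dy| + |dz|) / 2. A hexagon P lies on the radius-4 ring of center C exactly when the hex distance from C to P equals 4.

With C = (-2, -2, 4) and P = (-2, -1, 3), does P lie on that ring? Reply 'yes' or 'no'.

|px - cx| = |-2 - (-2)| = 0
|py - cy| = |-1 - (-2)| = 1
|pz - cz| = |3 - 4| = 1
distance = (0+1+1)/2 = 2/2 = 1
radius = 4; distance != radius -> no

Answer: no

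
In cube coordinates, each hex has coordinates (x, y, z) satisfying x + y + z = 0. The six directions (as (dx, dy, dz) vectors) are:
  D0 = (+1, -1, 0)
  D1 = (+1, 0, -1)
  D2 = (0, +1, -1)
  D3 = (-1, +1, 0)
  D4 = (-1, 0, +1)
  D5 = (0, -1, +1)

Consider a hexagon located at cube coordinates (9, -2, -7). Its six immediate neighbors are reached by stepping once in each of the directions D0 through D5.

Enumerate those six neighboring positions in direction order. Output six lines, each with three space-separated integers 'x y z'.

Answer: 10 -3 -7
10 -2 -8
9 -1 -8
8 -1 -7
8 -2 -6
9 -3 -6

Derivation:
Center: (9, -2, -7). Add each direction:
  D0: (9, -2, -7) + (1, -1, 0) = (10, -3, -7)
  D1: (9, -2, -7) + (1, 0, -1) = (10, -2, -8)
  D2: (9, -2, -7) + (0, 1, -1) = (9, -1, -8)
  D3: (9, -2, -7) + (-1, 1, 0) = (8, -1, -7)
  D4: (9, -2, -7) + (-1, 0, 1) = (8, -2, -6)
  D5: (9, -2, -7) + (0, -1, 1) = (9, -3, -6)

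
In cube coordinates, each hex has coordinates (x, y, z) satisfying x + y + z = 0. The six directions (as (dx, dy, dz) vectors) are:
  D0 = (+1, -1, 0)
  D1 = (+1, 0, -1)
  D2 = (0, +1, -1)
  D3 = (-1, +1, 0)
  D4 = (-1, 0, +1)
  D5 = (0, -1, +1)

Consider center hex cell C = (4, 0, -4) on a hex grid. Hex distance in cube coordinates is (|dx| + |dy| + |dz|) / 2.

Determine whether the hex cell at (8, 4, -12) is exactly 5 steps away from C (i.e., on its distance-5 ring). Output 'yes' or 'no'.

|px - cx| = |8 - 4| = 4
|py - cy| = |4 - 0| = 4
|pz - cz| = |-12 - (-4)| = 8
distance = (4+4+8)/2 = 16/2 = 8
radius = 5; distance != radius -> no

Answer: no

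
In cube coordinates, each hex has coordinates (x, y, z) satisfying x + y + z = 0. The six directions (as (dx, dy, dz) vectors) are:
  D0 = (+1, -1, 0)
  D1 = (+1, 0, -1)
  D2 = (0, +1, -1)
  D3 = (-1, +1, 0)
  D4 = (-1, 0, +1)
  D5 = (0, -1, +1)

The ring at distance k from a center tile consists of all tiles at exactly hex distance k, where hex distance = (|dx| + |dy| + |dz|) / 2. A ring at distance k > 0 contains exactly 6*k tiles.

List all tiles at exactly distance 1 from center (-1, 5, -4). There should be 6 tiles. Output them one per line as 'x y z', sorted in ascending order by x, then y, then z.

Answer: -2 5 -3
-2 6 -4
-1 4 -3
-1 6 -5
0 4 -4
0 5 -5

Derivation:
Walk ring at distance 1 from (-1, 5, -4):
Start at center + D4*1 = (-2, 5, -3)
  hex 0: (-2, 5, -3)
  hex 1: (-1, 4, -3)
  hex 2: (0, 4, -4)
  hex 3: (0, 5, -5)
  hex 4: (-1, 6, -5)
  hex 5: (-2, 6, -4)
Sorted: 6 hexes.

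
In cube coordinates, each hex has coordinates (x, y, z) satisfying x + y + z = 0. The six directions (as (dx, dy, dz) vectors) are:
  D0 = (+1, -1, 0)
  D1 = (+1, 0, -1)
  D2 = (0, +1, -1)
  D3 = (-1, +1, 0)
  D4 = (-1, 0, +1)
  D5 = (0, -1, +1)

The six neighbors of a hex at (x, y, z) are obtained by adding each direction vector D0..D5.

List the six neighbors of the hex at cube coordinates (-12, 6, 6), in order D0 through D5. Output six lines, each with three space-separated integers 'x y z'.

Center: (-12, 6, 6). Add each direction:
  D0: (-12, 6, 6) + (1, -1, 0) = (-11, 5, 6)
  D1: (-12, 6, 6) + (1, 0, -1) = (-11, 6, 5)
  D2: (-12, 6, 6) + (0, 1, -1) = (-12, 7, 5)
  D3: (-12, 6, 6) + (-1, 1, 0) = (-13, 7, 6)
  D4: (-12, 6, 6) + (-1, 0, 1) = (-13, 6, 7)
  D5: (-12, 6, 6) + (0, -1, 1) = (-12, 5, 7)

Answer: -11 5 6
-11 6 5
-12 7 5
-13 7 6
-13 6 7
-12 5 7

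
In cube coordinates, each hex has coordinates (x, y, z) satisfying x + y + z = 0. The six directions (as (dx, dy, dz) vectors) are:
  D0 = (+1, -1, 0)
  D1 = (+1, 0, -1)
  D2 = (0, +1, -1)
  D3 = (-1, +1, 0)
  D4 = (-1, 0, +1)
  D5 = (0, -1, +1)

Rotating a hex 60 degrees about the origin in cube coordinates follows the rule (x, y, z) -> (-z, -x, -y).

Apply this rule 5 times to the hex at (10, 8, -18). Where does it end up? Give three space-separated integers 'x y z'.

Answer: -8 18 -10

Derivation:
Start: (10, 8, -18)
Step 1: (10, 8, -18) -> (-(-18), -(10), -(8)) = (18, -10, -8)
Step 2: (18, -10, -8) -> (-(-8), -(18), -(-10)) = (8, -18, 10)
Step 3: (8, -18, 10) -> (-(10), -(8), -(-18)) = (-10, -8, 18)
Step 4: (-10, -8, 18) -> (-(18), -(-10), -(-8)) = (-18, 10, 8)
Step 5: (-18, 10, 8) -> (-(8), -(-18), -(10)) = (-8, 18, -10)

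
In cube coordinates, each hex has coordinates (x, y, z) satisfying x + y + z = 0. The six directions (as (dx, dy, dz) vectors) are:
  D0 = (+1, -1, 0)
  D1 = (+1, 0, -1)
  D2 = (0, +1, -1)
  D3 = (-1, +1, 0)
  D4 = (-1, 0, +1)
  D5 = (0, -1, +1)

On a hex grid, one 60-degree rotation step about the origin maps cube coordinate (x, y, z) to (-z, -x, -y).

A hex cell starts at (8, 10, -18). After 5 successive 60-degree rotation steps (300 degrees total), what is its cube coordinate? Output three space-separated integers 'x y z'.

Start: (8, 10, -18)
Step 1: (8, 10, -18) -> (-(-18), -(8), -(10)) = (18, -8, -10)
Step 2: (18, -8, -10) -> (-(-10), -(18), -(-8)) = (10, -18, 8)
Step 3: (10, -18, 8) -> (-(8), -(10), -(-18)) = (-8, -10, 18)
Step 4: (-8, -10, 18) -> (-(18), -(-8), -(-10)) = (-18, 8, 10)
Step 5: (-18, 8, 10) -> (-(10), -(-18), -(8)) = (-10, 18, -8)

Answer: -10 18 -8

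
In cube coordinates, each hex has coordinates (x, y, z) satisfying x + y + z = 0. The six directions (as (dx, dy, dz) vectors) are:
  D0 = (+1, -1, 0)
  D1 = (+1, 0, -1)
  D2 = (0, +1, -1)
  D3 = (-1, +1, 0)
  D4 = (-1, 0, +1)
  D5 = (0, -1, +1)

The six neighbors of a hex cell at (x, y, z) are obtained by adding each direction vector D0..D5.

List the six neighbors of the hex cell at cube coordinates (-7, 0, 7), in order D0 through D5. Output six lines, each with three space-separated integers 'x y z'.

Center: (-7, 0, 7). Add each direction:
  D0: (-7, 0, 7) + (1, -1, 0) = (-6, -1, 7)
  D1: (-7, 0, 7) + (1, 0, -1) = (-6, 0, 6)
  D2: (-7, 0, 7) + (0, 1, -1) = (-7, 1, 6)
  D3: (-7, 0, 7) + (-1, 1, 0) = (-8, 1, 7)
  D4: (-7, 0, 7) + (-1, 0, 1) = (-8, 0, 8)
  D5: (-7, 0, 7) + (0, -1, 1) = (-7, -1, 8)

Answer: -6 -1 7
-6 0 6
-7 1 6
-8 1 7
-8 0 8
-7 -1 8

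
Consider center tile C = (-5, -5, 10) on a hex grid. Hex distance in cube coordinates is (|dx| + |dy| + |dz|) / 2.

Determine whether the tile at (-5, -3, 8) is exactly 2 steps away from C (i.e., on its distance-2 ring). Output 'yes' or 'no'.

Answer: yes

Derivation:
|px - cx| = |-5 - (-5)| = 0
|py - cy| = |-3 - (-5)| = 2
|pz - cz| = |8 - 10| = 2
distance = (0+2+2)/2 = 4/2 = 2
radius = 2; distance == radius -> yes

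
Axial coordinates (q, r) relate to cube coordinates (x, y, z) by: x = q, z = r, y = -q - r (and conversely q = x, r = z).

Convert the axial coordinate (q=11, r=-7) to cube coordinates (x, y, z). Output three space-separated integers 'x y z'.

x = q = 11
z = r = -7
y = -x - z = -(11) - (-7) = -4

Answer: 11 -4 -7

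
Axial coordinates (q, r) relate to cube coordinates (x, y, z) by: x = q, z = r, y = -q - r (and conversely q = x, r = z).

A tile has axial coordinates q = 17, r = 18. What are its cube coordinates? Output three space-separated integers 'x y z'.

Answer: 17 -35 18

Derivation:
x = q = 17
z = r = 18
y = -x - z = -(17) - (18) = -35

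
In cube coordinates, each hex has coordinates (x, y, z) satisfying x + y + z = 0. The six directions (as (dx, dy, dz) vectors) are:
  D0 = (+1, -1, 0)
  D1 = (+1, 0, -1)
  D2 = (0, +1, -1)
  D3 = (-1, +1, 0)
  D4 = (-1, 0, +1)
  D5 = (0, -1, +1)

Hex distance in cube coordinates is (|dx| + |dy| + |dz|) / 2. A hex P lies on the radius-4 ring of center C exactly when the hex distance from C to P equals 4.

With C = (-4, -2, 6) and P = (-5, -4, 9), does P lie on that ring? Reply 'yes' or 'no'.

Answer: no

Derivation:
|px - cx| = |-5 - (-4)| = 1
|py - cy| = |-4 - (-2)| = 2
|pz - cz| = |9 - 6| = 3
distance = (1+2+3)/2 = 6/2 = 3
radius = 4; distance != radius -> no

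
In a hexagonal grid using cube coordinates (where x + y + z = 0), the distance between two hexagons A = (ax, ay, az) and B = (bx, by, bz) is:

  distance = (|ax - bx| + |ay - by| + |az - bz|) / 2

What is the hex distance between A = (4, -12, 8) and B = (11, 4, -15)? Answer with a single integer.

|ax - bx| = |4 - 11| = 7
|ay - by| = |-12 - 4| = 16
|az - bz| = |8 - (-15)| = 23
distance = (7 + 16 + 23) / 2 = 46 / 2 = 23

Answer: 23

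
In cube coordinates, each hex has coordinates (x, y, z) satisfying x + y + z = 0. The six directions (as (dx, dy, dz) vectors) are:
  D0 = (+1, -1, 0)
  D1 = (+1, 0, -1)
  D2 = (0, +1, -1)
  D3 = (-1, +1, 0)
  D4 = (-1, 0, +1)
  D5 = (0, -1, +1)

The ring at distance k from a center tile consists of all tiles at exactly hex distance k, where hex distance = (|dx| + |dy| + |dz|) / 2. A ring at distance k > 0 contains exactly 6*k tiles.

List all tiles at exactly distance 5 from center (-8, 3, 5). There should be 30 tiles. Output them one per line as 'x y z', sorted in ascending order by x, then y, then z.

Answer: -13 3 10
-13 4 9
-13 5 8
-13 6 7
-13 7 6
-13 8 5
-12 2 10
-12 8 4
-11 1 10
-11 8 3
-10 0 10
-10 8 2
-9 -1 10
-9 8 1
-8 -2 10
-8 8 0
-7 -2 9
-7 7 0
-6 -2 8
-6 6 0
-5 -2 7
-5 5 0
-4 -2 6
-4 4 0
-3 -2 5
-3 -1 4
-3 0 3
-3 1 2
-3 2 1
-3 3 0

Derivation:
Walk ring at distance 5 from (-8, 3, 5):
Start at center + D4*5 = (-13, 3, 10)
  hex 0: (-13, 3, 10)
  hex 1: (-12, 2, 10)
  hex 2: (-11, 1, 10)
  hex 3: (-10, 0, 10)
  hex 4: (-9, -1, 10)
  hex 5: (-8, -2, 10)
  hex 6: (-7, -2, 9)
  hex 7: (-6, -2, 8)
  hex 8: (-5, -2, 7)
  hex 9: (-4, -2, 6)
  hex 10: (-3, -2, 5)
  hex 11: (-3, -1, 4)
  hex 12: (-3, 0, 3)
  hex 13: (-3, 1, 2)
  hex 14: (-3, 2, 1)
  hex 15: (-3, 3, 0)
  hex 16: (-4, 4, 0)
  hex 17: (-5, 5, 0)
  hex 18: (-6, 6, 0)
  hex 19: (-7, 7, 0)
  hex 20: (-8, 8, 0)
  hex 21: (-9, 8, 1)
  hex 22: (-10, 8, 2)
  hex 23: (-11, 8, 3)
  hex 24: (-12, 8, 4)
  hex 25: (-13, 8, 5)
  hex 26: (-13, 7, 6)
  hex 27: (-13, 6, 7)
  hex 28: (-13, 5, 8)
  hex 29: (-13, 4, 9)
Sorted: 30 hexes.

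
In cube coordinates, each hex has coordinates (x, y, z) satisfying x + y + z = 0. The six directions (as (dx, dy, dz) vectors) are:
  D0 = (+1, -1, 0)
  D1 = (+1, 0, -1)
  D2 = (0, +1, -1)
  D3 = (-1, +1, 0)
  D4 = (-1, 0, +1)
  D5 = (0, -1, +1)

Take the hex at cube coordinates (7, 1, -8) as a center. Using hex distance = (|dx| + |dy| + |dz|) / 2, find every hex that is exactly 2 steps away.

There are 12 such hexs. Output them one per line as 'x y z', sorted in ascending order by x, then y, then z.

Answer: 5 1 -6
5 2 -7
5 3 -8
6 0 -6
6 3 -9
7 -1 -6
7 3 -10
8 -1 -7
8 2 -10
9 -1 -8
9 0 -9
9 1 -10

Derivation:
Walk ring at distance 2 from (7, 1, -8):
Start at center + D4*2 = (5, 1, -6)
  hex 0: (5, 1, -6)
  hex 1: (6, 0, -6)
  hex 2: (7, -1, -6)
  hex 3: (8, -1, -7)
  hex 4: (9, -1, -8)
  hex 5: (9, 0, -9)
  hex 6: (9, 1, -10)
  hex 7: (8, 2, -10)
  hex 8: (7, 3, -10)
  hex 9: (6, 3, -9)
  hex 10: (5, 3, -8)
  hex 11: (5, 2, -7)
Sorted: 12 hexes.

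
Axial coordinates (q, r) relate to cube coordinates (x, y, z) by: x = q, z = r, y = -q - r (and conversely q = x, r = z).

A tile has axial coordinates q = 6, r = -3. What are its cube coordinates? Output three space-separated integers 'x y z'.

x = q = 6
z = r = -3
y = -x - z = -(6) - (-3) = -3

Answer: 6 -3 -3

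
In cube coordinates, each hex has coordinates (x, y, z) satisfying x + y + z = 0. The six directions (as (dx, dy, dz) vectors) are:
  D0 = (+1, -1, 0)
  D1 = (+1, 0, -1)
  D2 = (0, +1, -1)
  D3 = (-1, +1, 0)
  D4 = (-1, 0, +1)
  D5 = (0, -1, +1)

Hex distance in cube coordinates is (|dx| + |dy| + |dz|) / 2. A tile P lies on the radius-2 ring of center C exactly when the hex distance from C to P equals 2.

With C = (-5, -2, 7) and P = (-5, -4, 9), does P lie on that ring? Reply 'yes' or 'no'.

Answer: yes

Derivation:
|px - cx| = |-5 - (-5)| = 0
|py - cy| = |-4 - (-2)| = 2
|pz - cz| = |9 - 7| = 2
distance = (0+2+2)/2 = 4/2 = 2
radius = 2; distance == radius -> yes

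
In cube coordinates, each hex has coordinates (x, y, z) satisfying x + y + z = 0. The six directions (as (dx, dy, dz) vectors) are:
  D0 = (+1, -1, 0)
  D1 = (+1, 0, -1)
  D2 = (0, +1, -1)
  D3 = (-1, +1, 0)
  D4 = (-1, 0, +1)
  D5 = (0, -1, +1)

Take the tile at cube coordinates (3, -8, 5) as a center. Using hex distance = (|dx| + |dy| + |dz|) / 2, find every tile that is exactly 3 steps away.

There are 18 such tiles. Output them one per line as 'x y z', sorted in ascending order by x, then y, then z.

Answer: 0 -8 8
0 -7 7
0 -6 6
0 -5 5
1 -9 8
1 -5 4
2 -10 8
2 -5 3
3 -11 8
3 -5 2
4 -11 7
4 -6 2
5 -11 6
5 -7 2
6 -11 5
6 -10 4
6 -9 3
6 -8 2

Derivation:
Walk ring at distance 3 from (3, -8, 5):
Start at center + D4*3 = (0, -8, 8)
  hex 0: (0, -8, 8)
  hex 1: (1, -9, 8)
  hex 2: (2, -10, 8)
  hex 3: (3, -11, 8)
  hex 4: (4, -11, 7)
  hex 5: (5, -11, 6)
  hex 6: (6, -11, 5)
  hex 7: (6, -10, 4)
  hex 8: (6, -9, 3)
  hex 9: (6, -8, 2)
  hex 10: (5, -7, 2)
  hex 11: (4, -6, 2)
  hex 12: (3, -5, 2)
  hex 13: (2, -5, 3)
  hex 14: (1, -5, 4)
  hex 15: (0, -5, 5)
  hex 16: (0, -6, 6)
  hex 17: (0, -7, 7)
Sorted: 18 hexes.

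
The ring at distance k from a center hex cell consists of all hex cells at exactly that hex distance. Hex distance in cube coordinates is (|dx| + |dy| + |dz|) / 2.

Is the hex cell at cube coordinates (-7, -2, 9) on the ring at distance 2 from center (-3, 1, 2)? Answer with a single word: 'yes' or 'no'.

|px - cx| = |-7 - (-3)| = 4
|py - cy| = |-2 - 1| = 3
|pz - cz| = |9 - 2| = 7
distance = (4+3+7)/2 = 14/2 = 7
radius = 2; distance != radius -> no

Answer: no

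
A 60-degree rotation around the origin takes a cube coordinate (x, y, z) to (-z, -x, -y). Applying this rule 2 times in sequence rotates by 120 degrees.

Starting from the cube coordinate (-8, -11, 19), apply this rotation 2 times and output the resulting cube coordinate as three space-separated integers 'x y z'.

Answer: -11 19 -8

Derivation:
Start: (-8, -11, 19)
Step 1: (-8, -11, 19) -> (-(19), -(-8), -(-11)) = (-19, 8, 11)
Step 2: (-19, 8, 11) -> (-(11), -(-19), -(8)) = (-11, 19, -8)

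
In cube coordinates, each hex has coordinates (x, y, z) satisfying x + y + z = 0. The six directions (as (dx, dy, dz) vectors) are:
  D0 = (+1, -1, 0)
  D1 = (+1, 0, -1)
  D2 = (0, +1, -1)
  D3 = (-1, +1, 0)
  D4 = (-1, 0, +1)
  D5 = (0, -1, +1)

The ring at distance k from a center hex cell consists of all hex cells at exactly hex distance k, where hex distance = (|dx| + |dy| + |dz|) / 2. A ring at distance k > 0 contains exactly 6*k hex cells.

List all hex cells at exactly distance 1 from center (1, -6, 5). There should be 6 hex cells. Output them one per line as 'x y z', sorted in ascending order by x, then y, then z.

Answer: 0 -6 6
0 -5 5
1 -7 6
1 -5 4
2 -7 5
2 -6 4

Derivation:
Walk ring at distance 1 from (1, -6, 5):
Start at center + D4*1 = (0, -6, 6)
  hex 0: (0, -6, 6)
  hex 1: (1, -7, 6)
  hex 2: (2, -7, 5)
  hex 3: (2, -6, 4)
  hex 4: (1, -5, 4)
  hex 5: (0, -5, 5)
Sorted: 6 hexes.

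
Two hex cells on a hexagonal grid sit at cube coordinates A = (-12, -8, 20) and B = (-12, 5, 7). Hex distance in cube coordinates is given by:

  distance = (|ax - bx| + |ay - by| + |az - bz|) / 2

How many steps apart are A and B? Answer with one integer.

|ax - bx| = |-12 - (-12)| = 0
|ay - by| = |-8 - 5| = 13
|az - bz| = |20 - 7| = 13
distance = (0 + 13 + 13) / 2 = 26 / 2 = 13

Answer: 13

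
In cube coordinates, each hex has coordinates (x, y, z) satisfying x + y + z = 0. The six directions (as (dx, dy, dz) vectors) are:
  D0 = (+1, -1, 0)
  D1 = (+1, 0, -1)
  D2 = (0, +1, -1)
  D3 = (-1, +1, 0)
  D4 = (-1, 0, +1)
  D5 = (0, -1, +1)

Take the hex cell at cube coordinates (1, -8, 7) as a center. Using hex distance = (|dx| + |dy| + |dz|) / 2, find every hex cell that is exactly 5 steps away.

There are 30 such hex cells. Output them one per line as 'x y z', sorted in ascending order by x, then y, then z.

Walk ring at distance 5 from (1, -8, 7):
Start at center + D4*5 = (-4, -8, 12)
  hex 0: (-4, -8, 12)
  hex 1: (-3, -9, 12)
  hex 2: (-2, -10, 12)
  hex 3: (-1, -11, 12)
  hex 4: (0, -12, 12)
  hex 5: (1, -13, 12)
  hex 6: (2, -13, 11)
  hex 7: (3, -13, 10)
  hex 8: (4, -13, 9)
  hex 9: (5, -13, 8)
  hex 10: (6, -13, 7)
  hex 11: (6, -12, 6)
  hex 12: (6, -11, 5)
  hex 13: (6, -10, 4)
  hex 14: (6, -9, 3)
  hex 15: (6, -8, 2)
  hex 16: (5, -7, 2)
  hex 17: (4, -6, 2)
  hex 18: (3, -5, 2)
  hex 19: (2, -4, 2)
  hex 20: (1, -3, 2)
  hex 21: (0, -3, 3)
  hex 22: (-1, -3, 4)
  hex 23: (-2, -3, 5)
  hex 24: (-3, -3, 6)
  hex 25: (-4, -3, 7)
  hex 26: (-4, -4, 8)
  hex 27: (-4, -5, 9)
  hex 28: (-4, -6, 10)
  hex 29: (-4, -7, 11)
Sorted: 30 hexes.

Answer: -4 -8 12
-4 -7 11
-4 -6 10
-4 -5 9
-4 -4 8
-4 -3 7
-3 -9 12
-3 -3 6
-2 -10 12
-2 -3 5
-1 -11 12
-1 -3 4
0 -12 12
0 -3 3
1 -13 12
1 -3 2
2 -13 11
2 -4 2
3 -13 10
3 -5 2
4 -13 9
4 -6 2
5 -13 8
5 -7 2
6 -13 7
6 -12 6
6 -11 5
6 -10 4
6 -9 3
6 -8 2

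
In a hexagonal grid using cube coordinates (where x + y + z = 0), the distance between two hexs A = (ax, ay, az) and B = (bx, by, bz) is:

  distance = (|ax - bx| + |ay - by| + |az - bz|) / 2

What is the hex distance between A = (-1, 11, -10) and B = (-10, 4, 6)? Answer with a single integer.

Answer: 16

Derivation:
|ax - bx| = |-1 - (-10)| = 9
|ay - by| = |11 - 4| = 7
|az - bz| = |-10 - 6| = 16
distance = (9 + 7 + 16) / 2 = 32 / 2 = 16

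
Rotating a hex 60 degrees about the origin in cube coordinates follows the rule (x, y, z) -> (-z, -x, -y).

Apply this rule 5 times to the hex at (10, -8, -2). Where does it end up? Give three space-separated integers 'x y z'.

Answer: 8 2 -10

Derivation:
Start: (10, -8, -2)
Step 1: (10, -8, -2) -> (-(-2), -(10), -(-8)) = (2, -10, 8)
Step 2: (2, -10, 8) -> (-(8), -(2), -(-10)) = (-8, -2, 10)
Step 3: (-8, -2, 10) -> (-(10), -(-8), -(-2)) = (-10, 8, 2)
Step 4: (-10, 8, 2) -> (-(2), -(-10), -(8)) = (-2, 10, -8)
Step 5: (-2, 10, -8) -> (-(-8), -(-2), -(10)) = (8, 2, -10)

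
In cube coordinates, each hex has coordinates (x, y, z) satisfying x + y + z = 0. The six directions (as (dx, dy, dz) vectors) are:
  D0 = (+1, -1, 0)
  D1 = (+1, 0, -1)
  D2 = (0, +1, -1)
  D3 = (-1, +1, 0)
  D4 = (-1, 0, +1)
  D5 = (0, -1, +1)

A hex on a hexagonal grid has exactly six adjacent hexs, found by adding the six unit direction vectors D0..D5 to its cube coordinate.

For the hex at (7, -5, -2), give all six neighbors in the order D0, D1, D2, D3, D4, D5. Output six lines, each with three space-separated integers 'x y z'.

Center: (7, -5, -2). Add each direction:
  D0: (7, -5, -2) + (1, -1, 0) = (8, -6, -2)
  D1: (7, -5, -2) + (1, 0, -1) = (8, -5, -3)
  D2: (7, -5, -2) + (0, 1, -1) = (7, -4, -3)
  D3: (7, -5, -2) + (-1, 1, 0) = (6, -4, -2)
  D4: (7, -5, -2) + (-1, 0, 1) = (6, -5, -1)
  D5: (7, -5, -2) + (0, -1, 1) = (7, -6, -1)

Answer: 8 -6 -2
8 -5 -3
7 -4 -3
6 -4 -2
6 -5 -1
7 -6 -1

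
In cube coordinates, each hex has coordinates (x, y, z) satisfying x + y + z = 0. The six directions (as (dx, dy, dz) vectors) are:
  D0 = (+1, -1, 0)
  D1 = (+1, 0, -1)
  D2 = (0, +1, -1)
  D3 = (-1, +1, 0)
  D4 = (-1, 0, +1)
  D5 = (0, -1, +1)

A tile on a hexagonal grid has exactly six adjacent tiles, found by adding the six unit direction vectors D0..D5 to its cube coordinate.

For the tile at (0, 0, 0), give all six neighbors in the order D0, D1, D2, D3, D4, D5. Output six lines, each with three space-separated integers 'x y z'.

Center: (0, 0, 0). Add each direction:
  D0: (0, 0, 0) + (1, -1, 0) = (1, -1, 0)
  D1: (0, 0, 0) + (1, 0, -1) = (1, 0, -1)
  D2: (0, 0, 0) + (0, 1, -1) = (0, 1, -1)
  D3: (0, 0, 0) + (-1, 1, 0) = (-1, 1, 0)
  D4: (0, 0, 0) + (-1, 0, 1) = (-1, 0, 1)
  D5: (0, 0, 0) + (0, -1, 1) = (0, -1, 1)

Answer: 1 -1 0
1 0 -1
0 1 -1
-1 1 0
-1 0 1
0 -1 1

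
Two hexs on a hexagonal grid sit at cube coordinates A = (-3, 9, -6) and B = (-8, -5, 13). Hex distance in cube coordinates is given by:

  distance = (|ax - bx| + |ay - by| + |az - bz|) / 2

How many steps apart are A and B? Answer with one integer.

Answer: 19

Derivation:
|ax - bx| = |-3 - (-8)| = 5
|ay - by| = |9 - (-5)| = 14
|az - bz| = |-6 - 13| = 19
distance = (5 + 14 + 19) / 2 = 38 / 2 = 19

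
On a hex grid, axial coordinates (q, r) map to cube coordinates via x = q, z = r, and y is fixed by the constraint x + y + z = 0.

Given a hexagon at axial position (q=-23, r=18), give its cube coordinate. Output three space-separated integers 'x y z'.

x = q = -23
z = r = 18
y = -x - z = -(-23) - (18) = 5

Answer: -23 5 18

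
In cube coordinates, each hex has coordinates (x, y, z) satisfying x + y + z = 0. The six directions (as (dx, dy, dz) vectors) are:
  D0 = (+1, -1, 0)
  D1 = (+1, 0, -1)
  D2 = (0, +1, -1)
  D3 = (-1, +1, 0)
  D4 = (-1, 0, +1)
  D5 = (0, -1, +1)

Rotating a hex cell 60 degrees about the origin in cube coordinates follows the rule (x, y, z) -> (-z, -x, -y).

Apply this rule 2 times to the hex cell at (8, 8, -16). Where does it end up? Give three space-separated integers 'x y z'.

Answer: 8 -16 8

Derivation:
Start: (8, 8, -16)
Step 1: (8, 8, -16) -> (-(-16), -(8), -(8)) = (16, -8, -8)
Step 2: (16, -8, -8) -> (-(-8), -(16), -(-8)) = (8, -16, 8)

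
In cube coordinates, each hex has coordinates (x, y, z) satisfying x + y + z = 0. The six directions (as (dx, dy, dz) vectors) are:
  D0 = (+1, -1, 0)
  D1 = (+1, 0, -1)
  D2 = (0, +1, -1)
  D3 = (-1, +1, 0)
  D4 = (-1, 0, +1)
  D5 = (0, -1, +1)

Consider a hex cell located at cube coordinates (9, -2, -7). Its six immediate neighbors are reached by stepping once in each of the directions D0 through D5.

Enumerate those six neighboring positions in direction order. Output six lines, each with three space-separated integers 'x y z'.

Center: (9, -2, -7). Add each direction:
  D0: (9, -2, -7) + (1, -1, 0) = (10, -3, -7)
  D1: (9, -2, -7) + (1, 0, -1) = (10, -2, -8)
  D2: (9, -2, -7) + (0, 1, -1) = (9, -1, -8)
  D3: (9, -2, -7) + (-1, 1, 0) = (8, -1, -7)
  D4: (9, -2, -7) + (-1, 0, 1) = (8, -2, -6)
  D5: (9, -2, -7) + (0, -1, 1) = (9, -3, -6)

Answer: 10 -3 -7
10 -2 -8
9 -1 -8
8 -1 -7
8 -2 -6
9 -3 -6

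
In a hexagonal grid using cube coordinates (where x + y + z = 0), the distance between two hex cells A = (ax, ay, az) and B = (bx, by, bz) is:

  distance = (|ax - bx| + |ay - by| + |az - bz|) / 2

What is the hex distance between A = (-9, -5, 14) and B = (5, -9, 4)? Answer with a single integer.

|ax - bx| = |-9 - 5| = 14
|ay - by| = |-5 - (-9)| = 4
|az - bz| = |14 - 4| = 10
distance = (14 + 4 + 10) / 2 = 28 / 2 = 14

Answer: 14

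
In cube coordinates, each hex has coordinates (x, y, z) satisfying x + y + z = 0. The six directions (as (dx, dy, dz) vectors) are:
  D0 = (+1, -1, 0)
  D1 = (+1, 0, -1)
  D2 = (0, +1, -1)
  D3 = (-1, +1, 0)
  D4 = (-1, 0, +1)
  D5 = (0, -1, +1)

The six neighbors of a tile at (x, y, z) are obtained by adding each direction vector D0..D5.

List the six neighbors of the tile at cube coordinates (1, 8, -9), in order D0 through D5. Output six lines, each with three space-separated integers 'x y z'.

Answer: 2 7 -9
2 8 -10
1 9 -10
0 9 -9
0 8 -8
1 7 -8

Derivation:
Center: (1, 8, -9). Add each direction:
  D0: (1, 8, -9) + (1, -1, 0) = (2, 7, -9)
  D1: (1, 8, -9) + (1, 0, -1) = (2, 8, -10)
  D2: (1, 8, -9) + (0, 1, -1) = (1, 9, -10)
  D3: (1, 8, -9) + (-1, 1, 0) = (0, 9, -9)
  D4: (1, 8, -9) + (-1, 0, 1) = (0, 8, -8)
  D5: (1, 8, -9) + (0, -1, 1) = (1, 7, -8)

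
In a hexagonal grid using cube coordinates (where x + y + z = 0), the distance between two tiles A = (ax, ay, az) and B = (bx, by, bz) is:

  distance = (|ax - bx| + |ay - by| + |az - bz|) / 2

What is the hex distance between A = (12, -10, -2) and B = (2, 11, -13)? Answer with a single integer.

|ax - bx| = |12 - 2| = 10
|ay - by| = |-10 - 11| = 21
|az - bz| = |-2 - (-13)| = 11
distance = (10 + 21 + 11) / 2 = 42 / 2 = 21

Answer: 21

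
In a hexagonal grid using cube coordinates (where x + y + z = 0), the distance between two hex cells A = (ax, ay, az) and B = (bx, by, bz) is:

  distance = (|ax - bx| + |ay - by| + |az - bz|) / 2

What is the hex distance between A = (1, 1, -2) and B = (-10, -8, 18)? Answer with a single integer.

Answer: 20

Derivation:
|ax - bx| = |1 - (-10)| = 11
|ay - by| = |1 - (-8)| = 9
|az - bz| = |-2 - 18| = 20
distance = (11 + 9 + 20) / 2 = 40 / 2 = 20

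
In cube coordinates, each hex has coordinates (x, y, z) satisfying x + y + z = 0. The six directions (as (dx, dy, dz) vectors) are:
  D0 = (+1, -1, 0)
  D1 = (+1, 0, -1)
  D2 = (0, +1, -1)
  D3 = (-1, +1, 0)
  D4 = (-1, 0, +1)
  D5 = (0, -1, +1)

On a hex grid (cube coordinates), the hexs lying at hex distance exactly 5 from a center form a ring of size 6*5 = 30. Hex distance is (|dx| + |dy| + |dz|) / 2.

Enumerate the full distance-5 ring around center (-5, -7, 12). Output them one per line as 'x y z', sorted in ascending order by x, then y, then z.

Walk ring at distance 5 from (-5, -7, 12):
Start at center + D4*5 = (-10, -7, 17)
  hex 0: (-10, -7, 17)
  hex 1: (-9, -8, 17)
  hex 2: (-8, -9, 17)
  hex 3: (-7, -10, 17)
  hex 4: (-6, -11, 17)
  hex 5: (-5, -12, 17)
  hex 6: (-4, -12, 16)
  hex 7: (-3, -12, 15)
  hex 8: (-2, -12, 14)
  hex 9: (-1, -12, 13)
  hex 10: (0, -12, 12)
  hex 11: (0, -11, 11)
  hex 12: (0, -10, 10)
  hex 13: (0, -9, 9)
  hex 14: (0, -8, 8)
  hex 15: (0, -7, 7)
  hex 16: (-1, -6, 7)
  hex 17: (-2, -5, 7)
  hex 18: (-3, -4, 7)
  hex 19: (-4, -3, 7)
  hex 20: (-5, -2, 7)
  hex 21: (-6, -2, 8)
  hex 22: (-7, -2, 9)
  hex 23: (-8, -2, 10)
  hex 24: (-9, -2, 11)
  hex 25: (-10, -2, 12)
  hex 26: (-10, -3, 13)
  hex 27: (-10, -4, 14)
  hex 28: (-10, -5, 15)
  hex 29: (-10, -6, 16)
Sorted: 30 hexes.

Answer: -10 -7 17
-10 -6 16
-10 -5 15
-10 -4 14
-10 -3 13
-10 -2 12
-9 -8 17
-9 -2 11
-8 -9 17
-8 -2 10
-7 -10 17
-7 -2 9
-6 -11 17
-6 -2 8
-5 -12 17
-5 -2 7
-4 -12 16
-4 -3 7
-3 -12 15
-3 -4 7
-2 -12 14
-2 -5 7
-1 -12 13
-1 -6 7
0 -12 12
0 -11 11
0 -10 10
0 -9 9
0 -8 8
0 -7 7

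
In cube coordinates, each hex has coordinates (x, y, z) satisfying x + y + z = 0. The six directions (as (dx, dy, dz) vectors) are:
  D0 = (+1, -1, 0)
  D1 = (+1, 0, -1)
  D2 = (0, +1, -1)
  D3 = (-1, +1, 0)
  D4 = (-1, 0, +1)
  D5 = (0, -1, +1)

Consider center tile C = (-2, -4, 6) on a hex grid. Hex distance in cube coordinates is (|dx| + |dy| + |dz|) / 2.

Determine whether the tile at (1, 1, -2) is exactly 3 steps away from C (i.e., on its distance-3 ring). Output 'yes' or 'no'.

|px - cx| = |1 - (-2)| = 3
|py - cy| = |1 - (-4)| = 5
|pz - cz| = |-2 - 6| = 8
distance = (3+5+8)/2 = 16/2 = 8
radius = 3; distance != radius -> no

Answer: no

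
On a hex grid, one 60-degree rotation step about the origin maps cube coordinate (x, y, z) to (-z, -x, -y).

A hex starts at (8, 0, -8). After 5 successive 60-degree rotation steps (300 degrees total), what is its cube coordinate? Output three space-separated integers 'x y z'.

Start: (8, 0, -8)
Step 1: (8, 0, -8) -> (-(-8), -(8), -(0)) = (8, -8, 0)
Step 2: (8, -8, 0) -> (-(0), -(8), -(-8)) = (0, -8, 8)
Step 3: (0, -8, 8) -> (-(8), -(0), -(-8)) = (-8, 0, 8)
Step 4: (-8, 0, 8) -> (-(8), -(-8), -(0)) = (-8, 8, 0)
Step 5: (-8, 8, 0) -> (-(0), -(-8), -(8)) = (0, 8, -8)

Answer: 0 8 -8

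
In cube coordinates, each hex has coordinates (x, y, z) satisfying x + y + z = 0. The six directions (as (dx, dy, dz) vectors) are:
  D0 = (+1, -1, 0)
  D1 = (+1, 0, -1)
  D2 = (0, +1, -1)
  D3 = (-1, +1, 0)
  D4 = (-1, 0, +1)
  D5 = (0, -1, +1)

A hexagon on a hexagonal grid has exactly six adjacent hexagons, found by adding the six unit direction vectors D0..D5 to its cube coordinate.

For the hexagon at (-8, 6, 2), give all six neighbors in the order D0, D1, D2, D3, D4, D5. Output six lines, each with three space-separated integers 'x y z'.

Answer: -7 5 2
-7 6 1
-8 7 1
-9 7 2
-9 6 3
-8 5 3

Derivation:
Center: (-8, 6, 2). Add each direction:
  D0: (-8, 6, 2) + (1, -1, 0) = (-7, 5, 2)
  D1: (-8, 6, 2) + (1, 0, -1) = (-7, 6, 1)
  D2: (-8, 6, 2) + (0, 1, -1) = (-8, 7, 1)
  D3: (-8, 6, 2) + (-1, 1, 0) = (-9, 7, 2)
  D4: (-8, 6, 2) + (-1, 0, 1) = (-9, 6, 3)
  D5: (-8, 6, 2) + (0, -1, 1) = (-8, 5, 3)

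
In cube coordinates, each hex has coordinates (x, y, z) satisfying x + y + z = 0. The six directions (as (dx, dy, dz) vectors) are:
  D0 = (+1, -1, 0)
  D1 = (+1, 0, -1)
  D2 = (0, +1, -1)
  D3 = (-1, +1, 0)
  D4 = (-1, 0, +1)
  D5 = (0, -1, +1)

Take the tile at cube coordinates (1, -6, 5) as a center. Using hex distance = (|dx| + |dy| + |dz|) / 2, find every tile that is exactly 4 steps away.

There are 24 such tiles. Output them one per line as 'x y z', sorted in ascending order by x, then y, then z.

Walk ring at distance 4 from (1, -6, 5):
Start at center + D4*4 = (-3, -6, 9)
  hex 0: (-3, -6, 9)
  hex 1: (-2, -7, 9)
  hex 2: (-1, -8, 9)
  hex 3: (0, -9, 9)
  hex 4: (1, -10, 9)
  hex 5: (2, -10, 8)
  hex 6: (3, -10, 7)
  hex 7: (4, -10, 6)
  hex 8: (5, -10, 5)
  hex 9: (5, -9, 4)
  hex 10: (5, -8, 3)
  hex 11: (5, -7, 2)
  hex 12: (5, -6, 1)
  hex 13: (4, -5, 1)
  hex 14: (3, -4, 1)
  hex 15: (2, -3, 1)
  hex 16: (1, -2, 1)
  hex 17: (0, -2, 2)
  hex 18: (-1, -2, 3)
  hex 19: (-2, -2, 4)
  hex 20: (-3, -2, 5)
  hex 21: (-3, -3, 6)
  hex 22: (-3, -4, 7)
  hex 23: (-3, -5, 8)
Sorted: 24 hexes.

Answer: -3 -6 9
-3 -5 8
-3 -4 7
-3 -3 6
-3 -2 5
-2 -7 9
-2 -2 4
-1 -8 9
-1 -2 3
0 -9 9
0 -2 2
1 -10 9
1 -2 1
2 -10 8
2 -3 1
3 -10 7
3 -4 1
4 -10 6
4 -5 1
5 -10 5
5 -9 4
5 -8 3
5 -7 2
5 -6 1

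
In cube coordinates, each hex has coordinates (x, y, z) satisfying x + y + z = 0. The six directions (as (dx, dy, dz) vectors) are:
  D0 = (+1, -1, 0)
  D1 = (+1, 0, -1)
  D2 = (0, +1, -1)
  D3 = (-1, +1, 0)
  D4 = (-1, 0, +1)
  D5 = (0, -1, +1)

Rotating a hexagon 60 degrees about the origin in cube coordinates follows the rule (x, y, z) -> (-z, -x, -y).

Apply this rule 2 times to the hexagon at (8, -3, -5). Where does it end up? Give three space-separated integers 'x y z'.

Start: (8, -3, -5)
Step 1: (8, -3, -5) -> (-(-5), -(8), -(-3)) = (5, -8, 3)
Step 2: (5, -8, 3) -> (-(3), -(5), -(-8)) = (-3, -5, 8)

Answer: -3 -5 8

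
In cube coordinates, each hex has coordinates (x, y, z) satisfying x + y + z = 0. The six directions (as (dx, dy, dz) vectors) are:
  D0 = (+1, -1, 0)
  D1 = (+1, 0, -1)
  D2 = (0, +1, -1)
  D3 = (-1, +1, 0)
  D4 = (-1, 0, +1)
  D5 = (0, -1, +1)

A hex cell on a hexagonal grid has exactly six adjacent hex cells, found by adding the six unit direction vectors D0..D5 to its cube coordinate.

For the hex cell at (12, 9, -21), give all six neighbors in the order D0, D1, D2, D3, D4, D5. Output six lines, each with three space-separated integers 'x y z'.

Center: (12, 9, -21). Add each direction:
  D0: (12, 9, -21) + (1, -1, 0) = (13, 8, -21)
  D1: (12, 9, -21) + (1, 0, -1) = (13, 9, -22)
  D2: (12, 9, -21) + (0, 1, -1) = (12, 10, -22)
  D3: (12, 9, -21) + (-1, 1, 0) = (11, 10, -21)
  D4: (12, 9, -21) + (-1, 0, 1) = (11, 9, -20)
  D5: (12, 9, -21) + (0, -1, 1) = (12, 8, -20)

Answer: 13 8 -21
13 9 -22
12 10 -22
11 10 -21
11 9 -20
12 8 -20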